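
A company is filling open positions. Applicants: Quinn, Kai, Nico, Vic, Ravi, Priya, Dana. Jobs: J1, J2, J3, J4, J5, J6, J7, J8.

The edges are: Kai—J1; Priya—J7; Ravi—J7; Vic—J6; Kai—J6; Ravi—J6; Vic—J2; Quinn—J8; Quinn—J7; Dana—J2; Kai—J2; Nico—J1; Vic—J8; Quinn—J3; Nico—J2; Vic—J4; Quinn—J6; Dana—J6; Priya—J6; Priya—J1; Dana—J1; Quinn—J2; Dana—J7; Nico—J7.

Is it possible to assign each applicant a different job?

The set {Kai, Nico, Ravi, Priya, Dana} has only 4 neighbours ({J1, J2, J6, J7}), so by Hall's theorem at most 6 of the 7 applicants can be matched.
Hence no matching covers every applicant.

No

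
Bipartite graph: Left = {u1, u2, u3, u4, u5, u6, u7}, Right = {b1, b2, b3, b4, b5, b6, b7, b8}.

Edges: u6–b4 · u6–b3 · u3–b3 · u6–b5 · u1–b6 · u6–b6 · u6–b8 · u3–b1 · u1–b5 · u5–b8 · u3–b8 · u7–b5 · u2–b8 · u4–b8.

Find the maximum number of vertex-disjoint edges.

A valid assignment of size 5: u1–b6, u2–b8, u3–b3, u6–b4, u7–b5.
The set {u2, u4, u5} has only 1 neighbour ({b8}), so by Hall's theorem at most 5 of the 7 left vertices can be matched.

5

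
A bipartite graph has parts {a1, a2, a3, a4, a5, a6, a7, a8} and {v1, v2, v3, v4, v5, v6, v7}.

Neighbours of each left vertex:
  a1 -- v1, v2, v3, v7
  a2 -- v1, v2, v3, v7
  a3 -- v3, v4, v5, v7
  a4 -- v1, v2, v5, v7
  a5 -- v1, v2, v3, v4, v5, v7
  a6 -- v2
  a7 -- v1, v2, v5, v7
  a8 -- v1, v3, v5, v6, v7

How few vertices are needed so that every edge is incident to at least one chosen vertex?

{a8, v1, v2, v3, v4, v5, v7} is a vertex cover of size 7: every edge has an endpoint in this set.
No smaller cover exists because a1–v1, a2–v3, a3–v5, a4–v7, a5–v4, a6–v2, a8–v6 is a matching of size 7, and a cover must include an endpoint of each of these disjoint edges (König's theorem).

7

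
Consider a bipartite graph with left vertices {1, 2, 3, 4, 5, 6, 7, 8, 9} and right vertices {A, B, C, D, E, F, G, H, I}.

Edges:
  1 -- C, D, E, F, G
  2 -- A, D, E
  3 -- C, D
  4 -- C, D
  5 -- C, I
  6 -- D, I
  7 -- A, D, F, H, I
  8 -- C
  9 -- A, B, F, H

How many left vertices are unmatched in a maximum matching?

2

One maximum matching: 1→G, 2→E, 3→D, 4→C, 5→I, 7→A, 9→B.
The set {3, 4, 5, 6, 8} has only 3 neighbours ({C, D, I}), so by Hall's theorem at most 7 of the 9 left vertices can be matched.
That matches 7 of the 9, leaving 2 unmatched; no matching can do better.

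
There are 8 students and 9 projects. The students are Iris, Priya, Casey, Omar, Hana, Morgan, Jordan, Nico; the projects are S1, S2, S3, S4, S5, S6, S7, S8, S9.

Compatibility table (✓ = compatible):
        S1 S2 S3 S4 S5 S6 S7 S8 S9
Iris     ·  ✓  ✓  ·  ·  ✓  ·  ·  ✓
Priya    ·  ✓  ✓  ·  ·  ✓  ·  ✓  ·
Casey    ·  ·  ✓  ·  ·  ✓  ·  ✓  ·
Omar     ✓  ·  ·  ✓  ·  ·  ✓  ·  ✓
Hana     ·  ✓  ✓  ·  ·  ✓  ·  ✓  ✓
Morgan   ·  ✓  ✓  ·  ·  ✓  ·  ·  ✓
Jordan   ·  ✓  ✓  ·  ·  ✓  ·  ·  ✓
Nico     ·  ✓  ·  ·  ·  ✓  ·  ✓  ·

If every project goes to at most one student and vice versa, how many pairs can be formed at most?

One maximum matching: Iris–S9, Priya–S3, Casey–S8, Omar–S4, Hana–S6, Morgan–S2.
The set {Iris, Priya, Casey, Hana, Morgan, Jordan, Nico} has only 5 neighbours ({S2, S3, S6, S8, S9}), so by Hall's theorem at most 6 of the 8 students can be matched.

6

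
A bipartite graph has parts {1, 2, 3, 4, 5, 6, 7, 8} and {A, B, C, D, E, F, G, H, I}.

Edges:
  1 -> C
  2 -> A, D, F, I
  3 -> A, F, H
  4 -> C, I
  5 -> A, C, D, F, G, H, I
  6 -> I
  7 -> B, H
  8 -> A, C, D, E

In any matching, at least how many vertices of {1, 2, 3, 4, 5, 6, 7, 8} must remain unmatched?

1

For example, pair 1→C, 2→F, 3→H, 4→I, 5→G, 7→B, 8→E.
The set {1, 4, 6} has only 2 neighbours ({C, I}), so by Hall's theorem at most 7 of the 8 left vertices can be matched.
That matches 7 of the 8, leaving 1 unmatched; no matching can do better.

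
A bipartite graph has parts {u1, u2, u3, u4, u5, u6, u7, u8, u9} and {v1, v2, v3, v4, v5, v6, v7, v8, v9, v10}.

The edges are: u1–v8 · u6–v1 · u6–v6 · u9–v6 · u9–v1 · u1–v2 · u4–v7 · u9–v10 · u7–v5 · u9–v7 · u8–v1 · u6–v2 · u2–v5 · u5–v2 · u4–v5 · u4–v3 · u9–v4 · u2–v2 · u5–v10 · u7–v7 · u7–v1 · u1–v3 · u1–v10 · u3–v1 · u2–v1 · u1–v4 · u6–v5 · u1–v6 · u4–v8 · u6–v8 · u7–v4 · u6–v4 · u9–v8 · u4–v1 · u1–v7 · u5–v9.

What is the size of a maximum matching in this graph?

8

One maximum matching: u1→v3, u2→v2, u3→v1, u4→v5, u5→v9, u6→v8, u7→v7, u9→v10.
The set {u3, u8} has only 1 neighbour ({v1}), so by Hall's theorem at most 8 of the 9 left vertices can be matched.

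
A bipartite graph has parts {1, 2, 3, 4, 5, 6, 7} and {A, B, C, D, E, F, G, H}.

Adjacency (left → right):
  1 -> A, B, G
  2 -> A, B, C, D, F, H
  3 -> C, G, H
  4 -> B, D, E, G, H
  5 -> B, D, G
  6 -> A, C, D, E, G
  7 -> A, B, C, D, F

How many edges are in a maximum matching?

7

One maximum matching: 1-B, 2-H, 3-C, 4-E, 5-D, 6-G, 7-A.
All 7 left vertices are matched, so no larger matching exists.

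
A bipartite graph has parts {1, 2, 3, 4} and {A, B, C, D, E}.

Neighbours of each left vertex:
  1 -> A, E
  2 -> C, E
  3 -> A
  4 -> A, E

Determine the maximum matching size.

3

For example, pair 1–E, 2–C, 3–A.
The set {1, 3, 4} has only 2 neighbours ({A, E}), so by Hall's theorem at most 3 of the 4 left vertices can be matched.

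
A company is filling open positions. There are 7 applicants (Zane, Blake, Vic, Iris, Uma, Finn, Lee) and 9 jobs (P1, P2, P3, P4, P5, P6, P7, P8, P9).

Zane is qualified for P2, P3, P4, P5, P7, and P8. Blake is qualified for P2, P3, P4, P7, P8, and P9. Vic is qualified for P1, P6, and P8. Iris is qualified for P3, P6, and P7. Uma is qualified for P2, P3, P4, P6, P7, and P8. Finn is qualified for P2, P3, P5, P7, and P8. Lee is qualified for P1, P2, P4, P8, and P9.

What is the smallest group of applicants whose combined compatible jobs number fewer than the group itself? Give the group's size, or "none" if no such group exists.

none

A matching saturating every applicant exists, for instance Zane→P3, Blake→P9, Vic→P8, Iris→P6, Uma→P7, Finn→P2, Lee→P1.
By Hall's marriage theorem, this means |N(S)| ≥ |S| for every subset S, so no violating subset exists.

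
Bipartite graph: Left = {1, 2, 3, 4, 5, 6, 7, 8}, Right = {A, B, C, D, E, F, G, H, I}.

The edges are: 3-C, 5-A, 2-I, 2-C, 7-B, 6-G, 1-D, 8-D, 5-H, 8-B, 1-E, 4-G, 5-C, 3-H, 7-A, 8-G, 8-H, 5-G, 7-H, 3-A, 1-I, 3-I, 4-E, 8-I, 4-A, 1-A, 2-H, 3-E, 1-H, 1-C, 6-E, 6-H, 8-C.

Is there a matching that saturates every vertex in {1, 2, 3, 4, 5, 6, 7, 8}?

A valid assignment of size 8: 1→D, 2→I, 3→A, 4→E, 5→C, 6→H, 7→B, 8→G.
All 8 left vertices are covered.

Yes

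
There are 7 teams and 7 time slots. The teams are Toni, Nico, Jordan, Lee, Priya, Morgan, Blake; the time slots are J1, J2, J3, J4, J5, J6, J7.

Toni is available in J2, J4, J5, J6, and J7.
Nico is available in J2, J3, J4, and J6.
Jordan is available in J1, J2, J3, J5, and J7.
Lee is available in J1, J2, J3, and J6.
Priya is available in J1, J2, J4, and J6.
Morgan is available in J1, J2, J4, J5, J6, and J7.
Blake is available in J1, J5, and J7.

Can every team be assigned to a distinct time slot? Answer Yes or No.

Yes

For example, pair Toni–J6, Nico–J3, Jordan–J5, Lee–J1, Priya–J4, Morgan–J2, Blake–J7.
Every team is matched, so this is a perfect matching.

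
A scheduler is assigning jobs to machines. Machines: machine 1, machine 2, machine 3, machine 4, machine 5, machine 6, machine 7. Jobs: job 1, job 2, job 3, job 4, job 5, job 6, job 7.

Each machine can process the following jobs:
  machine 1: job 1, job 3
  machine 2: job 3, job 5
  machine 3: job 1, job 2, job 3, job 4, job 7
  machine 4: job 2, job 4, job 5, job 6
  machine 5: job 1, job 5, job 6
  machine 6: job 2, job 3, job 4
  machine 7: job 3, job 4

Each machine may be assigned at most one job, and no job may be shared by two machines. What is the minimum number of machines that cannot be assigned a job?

0

One maximum matching: machine 1-job 1, machine 2-job 5, machine 3-job 7, machine 4-job 2, machine 5-job 6, machine 6-job 4, machine 7-job 3.
All 7 machines are matched, so no larger matching exists.
That matches 7 of the 7, leaving 0 unmatched; no matching can do better.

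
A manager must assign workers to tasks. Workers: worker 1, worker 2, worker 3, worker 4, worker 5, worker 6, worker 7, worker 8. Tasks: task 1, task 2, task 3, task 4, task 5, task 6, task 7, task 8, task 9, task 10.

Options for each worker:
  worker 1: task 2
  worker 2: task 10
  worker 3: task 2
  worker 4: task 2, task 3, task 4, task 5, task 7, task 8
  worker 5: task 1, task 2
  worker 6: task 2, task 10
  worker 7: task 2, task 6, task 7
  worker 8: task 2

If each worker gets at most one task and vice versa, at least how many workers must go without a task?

3

One maximum matching: worker 1–task 2, worker 2–task 10, worker 4–task 8, worker 5–task 1, worker 7–task 7.
The set {worker 1, worker 2, worker 3, worker 6, worker 8} has only 2 neighbours ({task 10, task 2}), so by Hall's theorem at most 5 of the 8 workers can be matched.
That matches 5 of the 8, leaving 3 unmatched; no matching can do better.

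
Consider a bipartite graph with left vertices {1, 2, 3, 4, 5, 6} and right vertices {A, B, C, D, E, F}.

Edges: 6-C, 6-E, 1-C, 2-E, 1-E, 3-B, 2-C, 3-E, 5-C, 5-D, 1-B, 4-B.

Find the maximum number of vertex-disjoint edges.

For example, pair 1–E, 2–C, 3–B, 5–D.
The set {1, 2, 3, 4, 6} has only 3 neighbours ({B, C, E}), so by Hall's theorem at most 4 of the 6 left vertices can be matched.

4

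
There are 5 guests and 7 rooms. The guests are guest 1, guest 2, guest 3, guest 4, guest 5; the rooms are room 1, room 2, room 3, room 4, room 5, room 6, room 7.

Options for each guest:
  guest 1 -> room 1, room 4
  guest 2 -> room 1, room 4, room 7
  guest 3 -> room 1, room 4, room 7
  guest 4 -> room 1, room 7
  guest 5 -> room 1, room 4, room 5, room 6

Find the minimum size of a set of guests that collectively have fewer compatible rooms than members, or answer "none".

4

Take S = {guest 1, guest 2, guest 3, guest 4}. Its neighbourhood is {room 1, room 4, room 7}, so |N(S)| = 3 < |S| = 4.
Every subset of size less than 4 has at least as many neighbours as members, so 4 is the minimum.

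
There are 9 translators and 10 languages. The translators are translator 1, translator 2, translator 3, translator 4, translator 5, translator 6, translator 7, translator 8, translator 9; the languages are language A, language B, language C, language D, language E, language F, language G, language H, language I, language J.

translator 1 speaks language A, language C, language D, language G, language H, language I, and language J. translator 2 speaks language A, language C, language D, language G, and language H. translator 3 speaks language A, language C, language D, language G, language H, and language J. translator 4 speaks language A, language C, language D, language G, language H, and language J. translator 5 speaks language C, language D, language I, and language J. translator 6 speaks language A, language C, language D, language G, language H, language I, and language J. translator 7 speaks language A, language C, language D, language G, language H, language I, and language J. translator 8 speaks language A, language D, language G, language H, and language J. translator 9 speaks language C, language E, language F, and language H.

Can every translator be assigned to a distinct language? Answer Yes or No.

No

The set {translator 1, translator 2, translator 3, translator 4, translator 5, translator 6, translator 7, translator 8} has only 7 neighbours ({language A, language C, language D, language G, language H, language I, language J}), so by Hall's theorem at most 8 of the 9 translators can be matched.
Hence no matching covers every translator.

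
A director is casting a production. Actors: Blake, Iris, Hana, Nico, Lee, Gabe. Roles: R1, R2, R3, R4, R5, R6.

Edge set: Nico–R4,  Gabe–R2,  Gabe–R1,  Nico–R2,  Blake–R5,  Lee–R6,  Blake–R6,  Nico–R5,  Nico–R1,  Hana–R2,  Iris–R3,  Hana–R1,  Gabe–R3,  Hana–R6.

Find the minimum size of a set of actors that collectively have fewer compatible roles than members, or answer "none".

A matching saturating every actor exists, for instance Blake→R5, Iris→R3, Hana→R1, Nico→R4, Lee→R6, Gabe→R2.
By Hall's marriage theorem, this means |N(S)| ≥ |S| for every subset S, so no violating subset exists.

none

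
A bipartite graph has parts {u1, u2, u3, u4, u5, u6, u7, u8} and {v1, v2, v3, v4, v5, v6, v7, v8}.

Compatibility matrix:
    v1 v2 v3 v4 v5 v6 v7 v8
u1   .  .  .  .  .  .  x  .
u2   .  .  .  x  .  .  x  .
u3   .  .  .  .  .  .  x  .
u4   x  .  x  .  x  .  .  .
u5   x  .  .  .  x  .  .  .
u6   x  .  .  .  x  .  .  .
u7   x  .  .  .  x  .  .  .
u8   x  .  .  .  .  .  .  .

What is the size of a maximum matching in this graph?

5

A valid assignment of size 5: u1→v7, u2→v4, u4→v3, u5→v5, u6→v1.
The set {u1, u3, u5, u6, u7, u8} has only 3 neighbours ({v1, v5, v7}), so by Hall's theorem at most 5 of the 8 left vertices can be matched.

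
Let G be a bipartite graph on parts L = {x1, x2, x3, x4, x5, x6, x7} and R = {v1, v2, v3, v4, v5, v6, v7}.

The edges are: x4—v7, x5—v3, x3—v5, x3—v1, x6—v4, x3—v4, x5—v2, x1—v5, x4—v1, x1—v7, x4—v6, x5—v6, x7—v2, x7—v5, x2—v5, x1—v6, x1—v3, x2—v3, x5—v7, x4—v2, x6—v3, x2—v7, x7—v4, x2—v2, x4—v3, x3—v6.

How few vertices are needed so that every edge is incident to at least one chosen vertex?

7

A maximum matching has 7 edges (e.g. x1–v5, x2–v3, x3–v1, x4–v6, x5–v7, x6–v4, x7–v2).
By König's theorem the minimum vertex cover has the same size. One such cover is {x1, x2, x3, x4, x5, x6, x7}.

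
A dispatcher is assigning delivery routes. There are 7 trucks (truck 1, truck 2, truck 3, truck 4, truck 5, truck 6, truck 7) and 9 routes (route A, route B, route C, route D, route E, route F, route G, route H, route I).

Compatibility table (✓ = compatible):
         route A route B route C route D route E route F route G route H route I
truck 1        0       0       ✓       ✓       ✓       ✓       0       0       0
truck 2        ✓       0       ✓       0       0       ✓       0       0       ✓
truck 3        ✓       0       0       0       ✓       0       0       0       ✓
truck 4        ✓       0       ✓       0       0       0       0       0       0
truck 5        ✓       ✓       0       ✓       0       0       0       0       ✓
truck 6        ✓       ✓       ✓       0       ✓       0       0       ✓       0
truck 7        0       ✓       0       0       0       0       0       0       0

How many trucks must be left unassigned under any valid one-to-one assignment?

0

For example, pair truck 1-route D, truck 2-route F, truck 3-route E, truck 4-route C, truck 5-route I, truck 6-route H, truck 7-route B.
All 7 trucks are matched, so no larger matching exists.
That matches 7 of the 7, leaving 0 unmatched; no matching can do better.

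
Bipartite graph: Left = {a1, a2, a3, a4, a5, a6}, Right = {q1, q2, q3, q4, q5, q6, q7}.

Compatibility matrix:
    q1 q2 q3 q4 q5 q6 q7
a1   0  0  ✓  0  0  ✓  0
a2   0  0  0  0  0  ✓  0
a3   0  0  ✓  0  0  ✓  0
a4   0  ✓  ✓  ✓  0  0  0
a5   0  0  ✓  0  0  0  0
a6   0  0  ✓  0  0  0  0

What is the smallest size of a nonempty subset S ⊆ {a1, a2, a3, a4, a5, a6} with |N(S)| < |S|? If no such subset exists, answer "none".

Take S = {a5, a6}. Its neighbourhood is {q3}, so |N(S)| = 1 < |S| = 2.
No single vertex violates Hall's condition since each has at least one neighbour, so 2 is the minimum.

2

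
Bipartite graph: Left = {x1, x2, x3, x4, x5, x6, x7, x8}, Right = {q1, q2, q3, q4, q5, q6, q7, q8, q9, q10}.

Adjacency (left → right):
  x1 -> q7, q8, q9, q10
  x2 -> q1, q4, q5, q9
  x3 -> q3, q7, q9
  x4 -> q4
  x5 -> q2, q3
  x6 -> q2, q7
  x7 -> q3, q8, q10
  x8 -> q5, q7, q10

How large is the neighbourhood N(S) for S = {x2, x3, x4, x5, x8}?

8

The union of neighbours of {x2, x3, x4, x5, x8} is {q1, q2, q3, q4, q5, q7, q9, q10}, which has 8 elements.
Since |N(S)| = 8 ≥ |S| = 5, Hall's condition holds for this subset.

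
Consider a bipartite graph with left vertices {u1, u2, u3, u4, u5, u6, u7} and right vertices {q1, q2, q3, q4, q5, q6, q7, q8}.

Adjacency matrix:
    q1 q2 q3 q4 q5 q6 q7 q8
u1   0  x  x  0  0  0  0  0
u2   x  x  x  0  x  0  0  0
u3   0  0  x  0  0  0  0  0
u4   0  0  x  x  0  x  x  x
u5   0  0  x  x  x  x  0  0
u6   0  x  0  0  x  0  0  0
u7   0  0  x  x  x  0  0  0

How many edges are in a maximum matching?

For example, pair u1-q2, u2-q1, u3-q3, u4-q7, u5-q6, u6-q5, u7-q4.
This saturates every left vertex, so 7 is the maximum.

7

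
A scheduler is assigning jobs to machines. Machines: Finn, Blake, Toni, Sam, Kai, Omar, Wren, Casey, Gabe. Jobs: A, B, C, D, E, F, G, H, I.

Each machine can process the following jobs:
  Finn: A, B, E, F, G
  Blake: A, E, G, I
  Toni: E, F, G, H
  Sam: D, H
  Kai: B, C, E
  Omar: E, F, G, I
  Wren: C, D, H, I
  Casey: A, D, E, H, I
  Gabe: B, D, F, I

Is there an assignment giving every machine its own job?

For example, pair Finn→G, Blake→A, Toni→F, Sam→D, Kai→C, Omar→E, Wren→I, Casey→H, Gabe→B.
Every machine is matched, so this is a perfect matching.

Yes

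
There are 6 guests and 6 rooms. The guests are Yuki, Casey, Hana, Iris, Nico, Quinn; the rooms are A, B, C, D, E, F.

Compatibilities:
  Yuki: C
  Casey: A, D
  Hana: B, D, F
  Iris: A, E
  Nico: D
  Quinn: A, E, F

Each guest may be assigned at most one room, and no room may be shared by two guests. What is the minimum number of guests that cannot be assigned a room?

One maximum matching: Yuki→C, Casey→A, Hana→B, Iris→E, Nico→D, Quinn→F.
This saturates every guest, so 6 is the maximum.
That matches 6 of the 6, leaving 0 unmatched; no matching can do better.

0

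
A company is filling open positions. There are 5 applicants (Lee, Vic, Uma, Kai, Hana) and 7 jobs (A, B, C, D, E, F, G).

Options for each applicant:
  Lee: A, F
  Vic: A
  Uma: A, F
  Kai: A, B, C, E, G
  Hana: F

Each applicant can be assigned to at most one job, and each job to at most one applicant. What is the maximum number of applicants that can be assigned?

A valid assignment of size 3: Lee–F, Vic–A, Kai–G.
The set {Lee, Vic, Uma, Hana} has only 2 neighbours ({A, F}), so by Hall's theorem at most 3 of the 5 applicants can be matched.

3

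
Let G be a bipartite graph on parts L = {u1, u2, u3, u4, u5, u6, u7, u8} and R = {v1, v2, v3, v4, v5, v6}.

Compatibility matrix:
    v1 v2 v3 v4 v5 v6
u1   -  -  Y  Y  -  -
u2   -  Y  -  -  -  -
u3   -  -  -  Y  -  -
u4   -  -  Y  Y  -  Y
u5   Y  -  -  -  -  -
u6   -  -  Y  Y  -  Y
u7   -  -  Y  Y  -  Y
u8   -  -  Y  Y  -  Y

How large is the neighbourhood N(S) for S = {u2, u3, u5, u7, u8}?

5

The union of neighbours of {u2, u3, u5, u7, u8} is {v1, v2, v3, v4, v6}, which has 5 elements.
Since |N(S)| = 5 ≥ |S| = 5, Hall's condition holds for this subset.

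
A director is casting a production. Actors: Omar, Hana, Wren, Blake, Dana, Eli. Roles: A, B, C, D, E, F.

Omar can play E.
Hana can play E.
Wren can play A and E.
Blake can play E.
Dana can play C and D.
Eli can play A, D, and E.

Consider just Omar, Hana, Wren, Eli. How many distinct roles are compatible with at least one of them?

The union of neighbours of {Omar, Hana, Wren, Eli} is {A, D, E}, which has 3 elements.
Since |N(S)| = 3 < |S| = 4, Hall's condition fails for this subset.

3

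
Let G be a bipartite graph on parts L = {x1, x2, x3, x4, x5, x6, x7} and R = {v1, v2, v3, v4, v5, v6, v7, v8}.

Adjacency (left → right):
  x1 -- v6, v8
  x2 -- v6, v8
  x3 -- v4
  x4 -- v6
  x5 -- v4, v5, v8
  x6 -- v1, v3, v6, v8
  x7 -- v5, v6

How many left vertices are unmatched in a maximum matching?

One maximum matching: x1–v8, x2–v6, x3–v4, x5–v5, x6–v1.
The set {x1, x2, x3, x4, x5, x7} has only 4 neighbours ({v4, v5, v6, v8}), so by Hall's theorem at most 5 of the 7 left vertices can be matched.
That matches 5 of the 7, leaving 2 unmatched; no matching can do better.

2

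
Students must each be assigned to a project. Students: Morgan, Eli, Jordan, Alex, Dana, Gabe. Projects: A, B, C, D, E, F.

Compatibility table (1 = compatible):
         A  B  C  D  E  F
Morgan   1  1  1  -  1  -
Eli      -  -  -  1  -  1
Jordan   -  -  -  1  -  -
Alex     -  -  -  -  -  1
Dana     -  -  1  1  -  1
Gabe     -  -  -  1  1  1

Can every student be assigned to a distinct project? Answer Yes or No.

The set {Eli, Jordan, Alex} has only 2 neighbours ({D, F}), so by Hall's theorem at most 5 of the 6 students can be matched.
Hence no matching covers every student.

No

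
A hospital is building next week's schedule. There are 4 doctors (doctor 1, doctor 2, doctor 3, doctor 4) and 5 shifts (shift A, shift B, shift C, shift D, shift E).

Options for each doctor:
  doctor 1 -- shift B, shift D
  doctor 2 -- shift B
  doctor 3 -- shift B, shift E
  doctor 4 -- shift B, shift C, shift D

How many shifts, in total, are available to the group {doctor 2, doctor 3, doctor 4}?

4

The union of neighbours of {doctor 2, doctor 3, doctor 4} is {shift B, shift C, shift D, shift E}, which has 4 elements.
Since |N(S)| = 4 ≥ |S| = 3, Hall's condition holds for this subset.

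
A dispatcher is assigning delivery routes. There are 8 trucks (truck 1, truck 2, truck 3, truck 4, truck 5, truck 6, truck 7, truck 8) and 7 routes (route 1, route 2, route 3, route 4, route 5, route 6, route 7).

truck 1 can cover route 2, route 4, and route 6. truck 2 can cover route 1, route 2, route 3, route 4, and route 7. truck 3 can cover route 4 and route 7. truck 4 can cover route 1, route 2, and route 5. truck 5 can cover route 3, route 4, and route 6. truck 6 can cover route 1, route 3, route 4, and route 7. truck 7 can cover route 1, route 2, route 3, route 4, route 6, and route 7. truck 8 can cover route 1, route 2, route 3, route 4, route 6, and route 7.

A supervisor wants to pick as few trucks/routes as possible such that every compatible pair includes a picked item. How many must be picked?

A maximum matching has 7 edges (e.g. truck 1–route 2, truck 2–route 1, truck 3–route 7, truck 4–route 5, truck 5–route 6, truck 6–route 3, truck 7–route 4).
By König's theorem the minimum vertex cover has the same size. One such cover is {truck 4, route 1, route 2, route 3, route 4, route 6, route 7}.

7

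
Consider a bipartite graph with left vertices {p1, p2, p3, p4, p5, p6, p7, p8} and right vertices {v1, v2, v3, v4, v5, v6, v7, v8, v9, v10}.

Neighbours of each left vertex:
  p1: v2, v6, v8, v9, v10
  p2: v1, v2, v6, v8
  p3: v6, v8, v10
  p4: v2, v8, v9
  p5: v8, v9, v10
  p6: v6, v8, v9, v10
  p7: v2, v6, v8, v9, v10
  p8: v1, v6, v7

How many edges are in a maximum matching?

For example, pair p1-v6, p2-v1, p3-v8, p4-v2, p5-v9, p6-v10, p8-v7.
The set {p1, p3, p4, p5, p6, p7} has only 5 neighbours ({v10, v2, v6, v8, v9}), so by Hall's theorem at most 7 of the 8 left vertices can be matched.

7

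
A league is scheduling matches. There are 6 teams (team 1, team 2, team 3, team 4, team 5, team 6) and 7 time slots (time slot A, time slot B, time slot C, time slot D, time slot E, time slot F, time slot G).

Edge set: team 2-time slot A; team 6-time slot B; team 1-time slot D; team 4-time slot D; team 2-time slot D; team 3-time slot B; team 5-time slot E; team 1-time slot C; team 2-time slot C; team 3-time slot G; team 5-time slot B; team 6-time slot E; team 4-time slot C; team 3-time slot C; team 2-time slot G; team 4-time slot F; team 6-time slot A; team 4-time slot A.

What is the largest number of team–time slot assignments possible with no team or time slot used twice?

6

One maximum matching: team 1-time slot C, team 2-time slot D, team 3-time slot G, team 4-time slot F, team 5-time slot E, team 6-time slot B.
All 6 teams are matched, so no larger matching exists.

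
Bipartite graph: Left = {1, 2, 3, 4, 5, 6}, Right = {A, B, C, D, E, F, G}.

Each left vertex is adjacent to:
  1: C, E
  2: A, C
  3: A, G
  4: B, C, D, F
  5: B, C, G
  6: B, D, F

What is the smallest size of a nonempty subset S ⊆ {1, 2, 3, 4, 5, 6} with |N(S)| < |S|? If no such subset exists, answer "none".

A matching saturating every left vertex exists, for instance 1→E, 2→A, 3→G, 4→F, 5→C, 6→B.
By Hall's marriage theorem, this means |N(S)| ≥ |S| for every subset S, so no violating subset exists.

none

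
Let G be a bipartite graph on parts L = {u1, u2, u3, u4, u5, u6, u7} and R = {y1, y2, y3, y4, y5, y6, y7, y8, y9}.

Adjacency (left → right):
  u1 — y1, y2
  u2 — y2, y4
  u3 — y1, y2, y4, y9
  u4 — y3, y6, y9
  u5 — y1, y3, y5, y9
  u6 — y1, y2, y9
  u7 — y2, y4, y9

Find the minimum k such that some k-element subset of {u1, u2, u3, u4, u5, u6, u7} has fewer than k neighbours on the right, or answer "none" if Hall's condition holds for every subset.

Take S = {u1, u2, u3, u6, u7}. Its neighbourhood is {y1, y2, y4, y9}, so |N(S)| = 4 < |S| = 5.
Every subset of size less than 5 has at least as many neighbours as members, so 5 is the minimum.

5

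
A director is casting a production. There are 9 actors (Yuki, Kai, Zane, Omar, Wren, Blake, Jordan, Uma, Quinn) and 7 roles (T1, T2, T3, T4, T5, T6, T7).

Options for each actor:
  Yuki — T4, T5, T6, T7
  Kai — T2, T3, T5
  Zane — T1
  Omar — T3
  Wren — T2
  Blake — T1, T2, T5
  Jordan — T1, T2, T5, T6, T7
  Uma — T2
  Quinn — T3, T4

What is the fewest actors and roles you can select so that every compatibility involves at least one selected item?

7

A maximum matching has 7 edges (e.g. Yuki–T6, Kai–T5, Zane–T1, Omar–T3, Wren–T2, Jordan–T7, Quinn–T4).
By König's theorem the minimum vertex cover has the same size. One such cover is {Yuki, Jordan, Quinn, T1, T2, T3, T5}.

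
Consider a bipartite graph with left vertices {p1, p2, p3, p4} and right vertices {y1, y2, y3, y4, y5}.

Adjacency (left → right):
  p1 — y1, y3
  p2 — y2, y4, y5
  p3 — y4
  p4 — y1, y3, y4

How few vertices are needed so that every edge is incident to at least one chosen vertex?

{p1, p2, p3, p4} is a vertex cover of size 4: every edge has an endpoint in this set.
No smaller cover exists because p1–y1, p2–y2, p3–y4, p4–y3 is a matching of size 4, and a cover must include an endpoint of each of these disjoint edges (König's theorem).

4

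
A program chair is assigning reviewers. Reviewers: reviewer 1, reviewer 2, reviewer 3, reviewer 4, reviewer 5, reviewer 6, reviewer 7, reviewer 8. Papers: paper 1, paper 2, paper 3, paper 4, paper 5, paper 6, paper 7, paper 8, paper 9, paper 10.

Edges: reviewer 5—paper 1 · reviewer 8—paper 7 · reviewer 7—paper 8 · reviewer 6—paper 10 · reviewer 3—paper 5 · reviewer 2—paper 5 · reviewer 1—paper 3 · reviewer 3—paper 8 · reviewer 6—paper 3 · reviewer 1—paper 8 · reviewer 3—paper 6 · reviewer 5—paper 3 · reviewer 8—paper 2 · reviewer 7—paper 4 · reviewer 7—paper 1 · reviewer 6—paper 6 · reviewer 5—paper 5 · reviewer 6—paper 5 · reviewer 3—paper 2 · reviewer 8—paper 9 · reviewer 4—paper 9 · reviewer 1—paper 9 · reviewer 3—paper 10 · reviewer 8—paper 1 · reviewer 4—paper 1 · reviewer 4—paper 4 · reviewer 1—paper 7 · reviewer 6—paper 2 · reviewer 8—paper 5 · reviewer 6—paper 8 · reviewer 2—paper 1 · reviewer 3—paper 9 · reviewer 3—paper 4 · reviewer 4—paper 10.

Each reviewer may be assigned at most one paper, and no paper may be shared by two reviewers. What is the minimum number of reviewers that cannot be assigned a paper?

0

For example, pair reviewer 1→paper 7, reviewer 2→paper 5, reviewer 3→paper 9, reviewer 4→paper 1, reviewer 5→paper 3, reviewer 6→paper 6, reviewer 7→paper 4, reviewer 8→paper 2.
All 8 reviewers are matched, so no larger matching exists.
That matches 8 of the 8, leaving 0 unmatched; no matching can do better.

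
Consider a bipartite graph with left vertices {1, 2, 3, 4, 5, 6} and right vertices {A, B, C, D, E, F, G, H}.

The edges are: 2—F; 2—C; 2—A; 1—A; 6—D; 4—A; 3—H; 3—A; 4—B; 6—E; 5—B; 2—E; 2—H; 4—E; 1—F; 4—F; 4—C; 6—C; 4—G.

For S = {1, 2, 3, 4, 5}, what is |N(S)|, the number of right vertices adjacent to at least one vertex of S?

The union of neighbours of {1, 2, 3, 4, 5} is {A, B, C, E, F, G, H}, which has 7 elements.
Since |N(S)| = 7 ≥ |S| = 5, Hall's condition holds for this subset.

7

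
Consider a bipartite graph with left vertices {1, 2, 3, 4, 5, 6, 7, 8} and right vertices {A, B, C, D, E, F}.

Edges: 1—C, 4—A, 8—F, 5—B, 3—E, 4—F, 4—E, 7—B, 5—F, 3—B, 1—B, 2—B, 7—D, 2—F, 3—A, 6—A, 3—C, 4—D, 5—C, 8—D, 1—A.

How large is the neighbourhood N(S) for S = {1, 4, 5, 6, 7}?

6

The union of neighbours of {1, 4, 5, 6, 7} is {A, B, C, D, E, F}, which has 6 elements.
Since |N(S)| = 6 ≥ |S| = 5, Hall's condition holds for this subset.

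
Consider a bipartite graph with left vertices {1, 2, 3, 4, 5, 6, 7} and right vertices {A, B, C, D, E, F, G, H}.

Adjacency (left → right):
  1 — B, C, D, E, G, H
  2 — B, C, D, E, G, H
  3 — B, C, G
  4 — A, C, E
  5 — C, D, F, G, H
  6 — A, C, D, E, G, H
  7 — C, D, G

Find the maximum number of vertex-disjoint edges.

For example, pair 1–B, 2–H, 3–C, 4–E, 5–F, 6–A, 7–G.
All 7 left vertices are matched, so no larger matching exists.

7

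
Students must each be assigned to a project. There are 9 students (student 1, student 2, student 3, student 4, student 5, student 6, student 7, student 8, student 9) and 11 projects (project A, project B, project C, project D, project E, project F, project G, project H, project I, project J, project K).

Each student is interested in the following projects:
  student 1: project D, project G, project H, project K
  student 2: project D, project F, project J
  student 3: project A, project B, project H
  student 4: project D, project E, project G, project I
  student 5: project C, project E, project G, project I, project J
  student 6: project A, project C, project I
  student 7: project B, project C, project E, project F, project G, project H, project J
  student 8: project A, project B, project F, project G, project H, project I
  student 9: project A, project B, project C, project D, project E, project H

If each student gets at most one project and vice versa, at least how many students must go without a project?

A valid assignment of size 9: student 1→project K, student 2→project J, student 3→project A, student 4→project E, student 5→project I, student 6→project C, student 7→project F, student 8→project G, student 9→project H.
All 9 students are matched, so no larger matching exists.
That matches 9 of the 9, leaving 0 unmatched; no matching can do better.

0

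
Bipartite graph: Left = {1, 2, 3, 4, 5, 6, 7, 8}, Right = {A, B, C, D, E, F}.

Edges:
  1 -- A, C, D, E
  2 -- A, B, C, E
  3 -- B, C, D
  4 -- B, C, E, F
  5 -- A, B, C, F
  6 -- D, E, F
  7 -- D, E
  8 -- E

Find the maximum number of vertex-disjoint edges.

6

For example, pair 1–C, 2–A, 3–D, 4–B, 5–F, 6–E.
The set {1, 2, 3, 4, 5, 6, 7, 8} has only 6 neighbours ({A, B, C, D, E, F}), so by Hall's theorem at most 6 of the 8 left vertices can be matched.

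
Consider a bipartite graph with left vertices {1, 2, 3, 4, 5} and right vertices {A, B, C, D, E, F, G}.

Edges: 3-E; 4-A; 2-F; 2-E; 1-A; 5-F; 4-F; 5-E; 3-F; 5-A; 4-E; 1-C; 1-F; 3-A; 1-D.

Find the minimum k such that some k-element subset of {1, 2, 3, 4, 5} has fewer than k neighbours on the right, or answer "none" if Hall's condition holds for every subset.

Take S = {2, 3, 4, 5}. Its neighbourhood is {A, E, F}, so |N(S)| = 3 < |S| = 4.
Every subset of size less than 4 has at least as many neighbours as members, so 4 is the minimum.

4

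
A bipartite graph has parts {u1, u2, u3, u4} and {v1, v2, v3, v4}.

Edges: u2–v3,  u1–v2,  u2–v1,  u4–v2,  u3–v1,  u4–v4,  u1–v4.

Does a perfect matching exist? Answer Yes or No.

For example, pair u1→v4, u2→v3, u3→v1, u4→v2.
All 4 left vertices are covered.

Yes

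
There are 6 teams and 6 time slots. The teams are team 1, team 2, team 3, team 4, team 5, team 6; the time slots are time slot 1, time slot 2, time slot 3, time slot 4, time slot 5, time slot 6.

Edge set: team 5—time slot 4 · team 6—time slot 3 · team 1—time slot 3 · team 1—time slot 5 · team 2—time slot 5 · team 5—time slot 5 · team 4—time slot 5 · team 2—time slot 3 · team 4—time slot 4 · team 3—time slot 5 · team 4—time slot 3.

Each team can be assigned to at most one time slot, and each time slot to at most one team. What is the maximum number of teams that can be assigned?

A valid assignment of size 3: team 1–time slot 5, team 2–time slot 3, team 4–time slot 4.
The set {team 1, team 2, team 3, team 4, team 5, team 6} has only 3 neighbours ({time slot 3, time slot 4, time slot 5}), so by Hall's theorem at most 3 of the 6 teams can be matched.

3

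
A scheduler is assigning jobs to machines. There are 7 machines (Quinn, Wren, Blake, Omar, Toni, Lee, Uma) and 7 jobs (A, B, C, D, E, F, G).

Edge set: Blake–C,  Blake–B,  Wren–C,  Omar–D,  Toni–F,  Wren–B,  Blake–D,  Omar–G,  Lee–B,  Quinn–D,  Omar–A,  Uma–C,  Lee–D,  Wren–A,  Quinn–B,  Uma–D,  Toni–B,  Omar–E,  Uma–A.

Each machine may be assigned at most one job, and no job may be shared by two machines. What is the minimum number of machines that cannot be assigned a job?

For example, pair Quinn-D, Wren-A, Blake-C, Omar-E, Toni-F, Lee-B.
The set {Quinn, Wren, Blake, Lee, Uma} has only 4 neighbours ({A, B, C, D}), so by Hall's theorem at most 6 of the 7 machines can be matched.
That matches 6 of the 7, leaving 1 unmatched; no matching can do better.

1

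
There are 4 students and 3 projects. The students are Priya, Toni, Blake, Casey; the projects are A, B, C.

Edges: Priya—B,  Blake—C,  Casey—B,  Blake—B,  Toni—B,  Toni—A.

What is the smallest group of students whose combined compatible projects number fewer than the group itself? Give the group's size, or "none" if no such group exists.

2

Take S = {Priya, Casey}. Its neighbourhood is {B}, so |N(S)| = 1 < |S| = 2.
No single vertex violates Hall's condition since each has at least one neighbour, so 2 is the minimum.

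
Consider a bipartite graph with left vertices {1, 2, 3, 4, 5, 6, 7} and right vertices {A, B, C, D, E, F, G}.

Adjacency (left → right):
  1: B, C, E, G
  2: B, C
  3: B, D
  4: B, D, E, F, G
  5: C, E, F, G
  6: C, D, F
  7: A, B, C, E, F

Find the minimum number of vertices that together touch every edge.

7

A maximum matching has 7 edges (e.g. 1–B, 2–C, 3–D, 4–G, 5–E, 6–F, 7–A).
By König's theorem the minimum vertex cover has the same size. One such cover is {1, 2, 3, 4, 5, 6, 7}.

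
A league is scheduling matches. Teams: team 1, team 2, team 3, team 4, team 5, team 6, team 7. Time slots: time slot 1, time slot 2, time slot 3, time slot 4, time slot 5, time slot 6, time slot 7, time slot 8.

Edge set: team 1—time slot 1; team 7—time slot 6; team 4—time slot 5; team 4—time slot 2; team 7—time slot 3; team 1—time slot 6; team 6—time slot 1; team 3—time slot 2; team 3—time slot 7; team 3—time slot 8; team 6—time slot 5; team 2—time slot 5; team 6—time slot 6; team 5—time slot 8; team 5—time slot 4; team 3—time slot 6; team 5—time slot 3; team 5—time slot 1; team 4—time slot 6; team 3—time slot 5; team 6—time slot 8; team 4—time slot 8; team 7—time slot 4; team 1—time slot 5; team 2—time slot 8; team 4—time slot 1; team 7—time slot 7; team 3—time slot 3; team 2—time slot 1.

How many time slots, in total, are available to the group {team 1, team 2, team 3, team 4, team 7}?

8

The union of neighbours of {team 1, team 2, team 3, team 4, team 7} is {time slot 1, time slot 2, time slot 3, time slot 4, time slot 5, time slot 6, time slot 7, time slot 8}, which has 8 elements.
Since |N(S)| = 8 ≥ |S| = 5, Hall's condition holds for this subset.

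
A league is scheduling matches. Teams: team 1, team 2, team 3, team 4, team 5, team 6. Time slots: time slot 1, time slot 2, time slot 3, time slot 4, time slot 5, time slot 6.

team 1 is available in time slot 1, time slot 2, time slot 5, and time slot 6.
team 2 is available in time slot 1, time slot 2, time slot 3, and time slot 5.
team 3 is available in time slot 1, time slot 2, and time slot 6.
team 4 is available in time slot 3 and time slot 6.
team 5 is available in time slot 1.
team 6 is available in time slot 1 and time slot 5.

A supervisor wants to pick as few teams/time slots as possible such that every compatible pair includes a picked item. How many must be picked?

5

{time slot 1, time slot 2, time slot 3, time slot 5, time slot 6} is a vertex cover of size 5: every edge has an endpoint in this set.
No smaller cover exists because team 1–time slot 5, team 2–time slot 2, team 3–time slot 6, team 4–time slot 3, team 5–time slot 1 is a matching of size 5, and a cover must include an endpoint of each of these disjoint edges (König's theorem).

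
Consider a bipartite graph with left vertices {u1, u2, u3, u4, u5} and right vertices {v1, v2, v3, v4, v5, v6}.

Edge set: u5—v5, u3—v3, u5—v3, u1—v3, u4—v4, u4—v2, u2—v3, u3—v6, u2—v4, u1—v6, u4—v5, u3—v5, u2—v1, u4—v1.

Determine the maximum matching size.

A valid assignment of size 5: u1–v6, u2–v1, u3–v5, u4–v2, u5–v3.
All 5 left vertices are matched, so no larger matching exists.

5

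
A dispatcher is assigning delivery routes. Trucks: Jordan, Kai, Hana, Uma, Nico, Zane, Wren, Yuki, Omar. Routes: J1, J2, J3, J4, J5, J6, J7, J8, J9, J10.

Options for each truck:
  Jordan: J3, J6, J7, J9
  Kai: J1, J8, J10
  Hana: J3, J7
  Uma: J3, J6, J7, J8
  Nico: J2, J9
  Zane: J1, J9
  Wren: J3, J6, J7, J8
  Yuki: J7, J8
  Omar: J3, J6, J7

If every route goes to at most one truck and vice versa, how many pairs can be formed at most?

8

For example, pair Jordan→J9, Kai→J10, Hana→J3, Uma→J8, Nico→J2, Zane→J1, Wren→J6, Yuki→J7.
The set {Hana, Uma, Wren, Yuki, Omar} has only 4 neighbours ({J3, J6, J7, J8}), so by Hall's theorem at most 8 of the 9 trucks can be matched.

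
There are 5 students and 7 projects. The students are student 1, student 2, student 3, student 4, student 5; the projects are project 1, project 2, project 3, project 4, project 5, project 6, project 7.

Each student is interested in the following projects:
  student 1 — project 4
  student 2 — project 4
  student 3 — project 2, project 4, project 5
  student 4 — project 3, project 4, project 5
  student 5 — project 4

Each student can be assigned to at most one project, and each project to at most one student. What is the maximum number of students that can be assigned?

A valid assignment of size 3: student 1→project 4, student 3→project 2, student 4→project 3.
The set {student 1, student 2, student 5} has only 1 neighbour ({project 4}), so by Hall's theorem at most 3 of the 5 students can be matched.

3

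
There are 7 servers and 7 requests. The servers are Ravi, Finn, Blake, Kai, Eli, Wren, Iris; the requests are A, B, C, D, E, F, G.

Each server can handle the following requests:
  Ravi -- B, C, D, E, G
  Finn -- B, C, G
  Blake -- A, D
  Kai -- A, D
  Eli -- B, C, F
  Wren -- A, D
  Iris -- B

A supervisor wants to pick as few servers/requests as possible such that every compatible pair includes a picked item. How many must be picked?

6

A maximum matching has 6 edges (e.g. Ravi–G, Finn–C, Blake–A, Kai–D, Eli–F, Iris–B).
By König's theorem the minimum vertex cover has the same size. One such cover is {Ravi, Finn, Eli, Iris, A, D}.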